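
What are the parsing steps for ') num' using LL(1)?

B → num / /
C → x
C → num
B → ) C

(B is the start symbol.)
LL(1) parsing maintains a stack (initially the start symbol over $) and the input. At each step: if the stack top is a terminal, match it against the current input token; if it is a non-terminal N, replace it with the RHS of M[N, lookahead] (the unique production whose predict set contains the lookahead).

Stack is shown with the top on the left.

Stack  Input    Action
----------------------
B $    ) num $  output B → ) C
) C $  ) num $  match ')'
C $    num $    output C → num
num $  num $    match 'num'
$      $        accept

The string is accepted.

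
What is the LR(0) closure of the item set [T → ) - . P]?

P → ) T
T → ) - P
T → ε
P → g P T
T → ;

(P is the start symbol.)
Start with: [T → ) - . P]
  [T → ) - . P] has the dot before P: add [P → . ) T], [P → . g P T]
No further items can be added.

CLOSURE = { [P → . ) T], [P → . g P T], [T → ) - . P] }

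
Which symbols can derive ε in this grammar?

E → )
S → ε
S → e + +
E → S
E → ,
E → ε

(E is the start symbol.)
A non-terminal is nullable if it can derive ε (the empty string): either it has an ε-production, or it has a production whose right-hand side consists entirely of nullable non-terminals.

ε-productions: S → ε, E → ε
So S, E are immediately nullable.
Every non-terminal is now nullable.
Nullable = { 'E', 'S' }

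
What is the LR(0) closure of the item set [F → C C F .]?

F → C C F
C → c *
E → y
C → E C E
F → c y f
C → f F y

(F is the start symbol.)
To compute CLOSURE, for each item [A → α.Bβ] where B is a non-terminal, add [B → .γ] for all productions B → γ; repeat for the newly added items until nothing changes.

Start with: [F → C C F .]
The dot is at the end, so nothing is added.

CLOSURE = { [F → C C F .] }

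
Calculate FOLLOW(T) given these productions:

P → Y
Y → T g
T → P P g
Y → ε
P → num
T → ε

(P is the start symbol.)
In Y → T g: T is followed by g, add FIRST(g) \ {ε} = { 'g' }

Taking the union: FOLLOW(T) = { 'g' }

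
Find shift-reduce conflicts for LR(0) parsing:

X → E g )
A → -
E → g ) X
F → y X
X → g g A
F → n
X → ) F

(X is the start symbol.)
No shift-reduce conflicts

A shift-reduce conflict occurs when an LR(0) state has both:
  - a complete (reduce) item [A → α .] (dot at the end), and
  - a shift item [B → β . c γ] (dot before a terminal).

Augment with X' → X and build the canonical LR(0) collection (I0 = CLOSURE({[X' → . X]}), then GOTO on every symbol after a dot until no new states appear). It has 16 states:
  I0: { [E → . g ) X], [X → . ) F], [X → . E g )], [X → . g g A], [X' → . X] }  — shift
  I1: { [F → . n], [F → . y X], [X → ) . F] }  — shift
  I2: { [X → E . g )] }  — shift
  I3: { [X' → X .] }  — accept
  I4: { [E → g . ) X], [X → g . g A] }  — shift
  I5: { [E → . g ) X], [E → g ) . X], [X → . ) F], [X → . E g )], [X → . g g A] }  — shift
  I6: { [A → . -], [X → g g . A] }  — shift
  I7: { [A → - .] }  — reduce
  I8: { [X → g g A .] }  — reduce
  I9: { [E → g ) X .] }  — reduce
  I10: { [X → E g . )] }  — shift
  I11: { [X → E g ) .] }  — reduce
  I12: { [X → ) F .] }  — reduce
  I13: { [F → n .] }  — reduce
  I14: { [E → . g ) X], [F → y . X], [X → . ) F], [X → . E g )], [X → . g g A] }  — shift
  I15: { [F → y X .] }  — reduce

No state contains both a complete item and a shift item.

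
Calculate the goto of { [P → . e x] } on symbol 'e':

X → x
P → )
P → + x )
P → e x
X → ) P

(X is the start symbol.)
{ [P → e . x] }

GOTO(I, 'e') = CLOSURE({ [A → αX.β] : [A → α.Xβ] ∈ I, X = 'e' })

Items with dot before 'e', with the dot advanced:
  [P → . e x] → [P → e . x]
Closure adds nothing (no advanced item has the dot before a non-terminal).

GOTO = { [P → e . x] }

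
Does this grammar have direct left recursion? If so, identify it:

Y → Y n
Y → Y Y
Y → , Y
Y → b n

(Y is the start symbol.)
Yes, Y is left-recursive

Y → Y n: LEFT RECURSIVE (starts with Y)
Y → Y Y: LEFT RECURSIVE (starts with Y)
Y → , Y: starts with ','
Y → b n: starts with b

The grammar has direct left recursion on: Y.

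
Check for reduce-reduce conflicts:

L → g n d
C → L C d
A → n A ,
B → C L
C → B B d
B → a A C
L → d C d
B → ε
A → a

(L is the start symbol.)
Yes — I18: [B → .] vs [C → L C d .]; I19: [B → .] vs [L → d C d .]; I22: [B → .] vs [C → B B d .]

A reduce-reduce conflict occurs when an LR(0) state has two complete items [A → α .] and [B → β .] — both call for a reduction, and with no lookahead the parser cannot choose between them.

Augment with L' → L and build the canonical LR(0) collection (I0 = CLOSURE({[L' → . L]}), then GOTO on every symbol after a dot until no new states appear). It has 23 states:
  I0: { [L → . d C d], [L → . g n d], [L' → . L] }  — shift
  I1: { [L' → L .] }  — accept
  I2: { [B → . C L], [B → . a A C], [B → .], [C → . B B d], [C → . L C d], [L → . d C d], [L → . g n d], [L → d . C d] }  — shift, reduce
  I3: { [L → g . n d] }  — shift
  I4: { [L → g n . d] }  — shift
  I5: { [L → g n d .] }  — reduce
  I6: { [B → . C L], [B → . a A C], [B → .], [C → . B B d], [C → . L C d], [C → B . B d], [L → . d C d], [L → . g n d] }  — shift, reduce
  I7: { [B → C . L], [L → . d C d], [L → . g n d], [L → d C . d] }  — shift
  I8: { [B → . C L], [B → . a A C], [B → .], [C → . B B d], [C → . L C d], [C → L . C d], [L → . d C d], [L → . g n d] }  — shift, reduce
  I9: { [A → . a], [A → . n A ,], [B → a . A C] }  — shift
  I10: { [B → . C L], [B → . a A C], [B → .], [B → a A . C], [C → . B B d], [C → . L C d], [L → . d C d], [L → . g n d] }  — shift, reduce
  I11: { [A → a .] }  — reduce
  I12: { [A → . a], [A → . n A ,], [A → n . A ,] }  — shift
  I13: { [A → n A . ,] }  — shift
  I14: { [A → n A , .] }  — reduce
  I15: { [B → C . L], [B → a A C .], [L → . d C d], [L → . g n d] }  — shift, reduce
  I16: { [B → C L .] }  — reduce
  I17: { [B → C . L], [C → L C . d], [L → . d C d], [L → . g n d] }  — shift
  I18: { [B → . C L], [B → . a A C], [B → .], [C → . B B d], [C → . L C d], [C → L C d .], [L → . d C d], [L → . g n d], [L → d . C d] }  — shift, 2 reduces
  I19: { [B → . C L], [B → . a A C], [B → .], [C → . B B d], [C → . L C d], [L → . d C d], [L → . g n d], [L → d . C d], [L → d C d .] }  — shift, 2 reduces
  I20: { [B → . C L], [B → . a A C], [B → .], [C → . B B d], [C → . L C d], [C → B . B d], [C → B B . d], [L → . d C d], [L → . g n d] }  — shift, reduce
  I21: { [B → C . L], [L → . d C d], [L → . g n d] }  — shift
  I22: { [B → . C L], [B → . a A C], [B → .], [C → . B B d], [C → . L C d], [C → B B d .], [L → . d C d], [L → . g n d], [L → d . C d] }  — shift, 2 reduces

I18 contains complete items [B → .], [C → L C d .] — reduce-reduce conflict.
I19 contains complete items [B → .], [L → d C d .] — reduce-reduce conflict.
I22 contains complete items [B → .], [C → B B d .] — reduce-reduce conflict.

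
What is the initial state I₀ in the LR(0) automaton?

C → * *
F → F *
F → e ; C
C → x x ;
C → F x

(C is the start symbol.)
{ [C → . * *], [C → . F x], [C → . x x ;], [C' → . C], [F → . F *], [F → . e ; C] }

First, augment the grammar with C' → C
I₀ = CLOSURE({ [C' → . C] }):
  [C' → . C] has the dot before C: add [C → . * *], [C → . x x ;], [C → . F x]
  [C → . F x] has the dot before F: add [F → . F *], [F → . e ; C]
No further items can be added.

I₀ = { [C → . * *], [C → . F x], [C → . x x ;], [C' → . C], [F → . F *], [F → . e ; C] }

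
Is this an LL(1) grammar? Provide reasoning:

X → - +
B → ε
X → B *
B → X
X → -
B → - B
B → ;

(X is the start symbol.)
No. Predict set conflict for X: { '-' }

Relevant sets:
  FIRST(B) = { '*', '-', ';', ε }
  FIRST(X) = { '*', '-', ';' }
  FOLLOW(B) = { '*' }

For X:
  PREDICT(X → '-' '+') = { '-' }
  PREDICT(X → B '*') = { '*', '-', ';' }
  PREDICT(X → '-') = { '-' }
For B:
  PREDICT(B → ε) = { '*' }
  PREDICT(B → X) = { '*', '-', ';' }
  PREDICT(B → '-' B) = { '-' }
  PREDICT(B → ';') = { ';' }

Conflict found: Predict set conflict for X: { '-' }
The grammar is NOT LL(1).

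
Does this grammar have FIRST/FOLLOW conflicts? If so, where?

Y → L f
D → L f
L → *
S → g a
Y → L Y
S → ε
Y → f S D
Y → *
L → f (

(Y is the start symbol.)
No FIRST/FOLLOW conflicts.

A FIRST/FOLLOW conflict occurs when a non-terminal N has a nullable alternative N → β (β ⇒* ε) and another alternative N → α with FIRST(α) ∩ FOLLOW(N) ≠ ∅: on such a lookahead the parser cannot decide between expanding α and letting N vanish via β.

Nullable non-terminals: S.

S: nullable alternative(s) S → ε; FOLLOW(S) = { '*', 'f' }
  S → g a: FIRST \ {ε} = { 'g' } — disjoint from FOLLOW(S)
  S → ε: FIRST \ {ε} = { } — this is the only nullable alternative, skip

D, L, Y have no nullable alternative, so no FIRST/FOLLOW check is needed there.

No FIRST/FOLLOW conflicts found.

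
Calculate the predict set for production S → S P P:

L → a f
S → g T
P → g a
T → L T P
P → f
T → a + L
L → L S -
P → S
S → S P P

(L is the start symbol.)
{ 'g' }

PREDICT(S → S P P) = (FIRST(RHS) \ {ε}) ∪ (FOLLOW(S) if ε ∈ FIRST(RHS), i.e. RHS ⇒* ε)
FIRST(S) = { 'g' }
FIRST(S P P) = { 'g' }
ε ∉ FIRST(S P P), so FOLLOW(S) is not added.
PREDICT(S → S P P) = { 'g' }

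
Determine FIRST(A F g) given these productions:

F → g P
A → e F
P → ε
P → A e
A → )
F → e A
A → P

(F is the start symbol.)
{ ')', 'e', 'g' }

FIRST sets of the non-terminals involved (from the grammar, by fixed-point iteration):
  FIRST(A) = { ')', 'e', ε }
  FIRST(F) = { 'e', 'g' }

To compute FIRST(A F g), process the symbols left to right:
Symbol A is a non-terminal. Add FIRST(A) \ {ε} = { ')', 'e' }
A is nullable (ε ∈ FIRST(A)), continue to the next symbol.
Symbol F is a non-terminal. Add FIRST(F) \ {ε} = { 'e', 'g' }
F is not nullable (ε ∉ FIRST(F)), so stop here.
FIRST(A F g) = { ')', 'e', 'g' }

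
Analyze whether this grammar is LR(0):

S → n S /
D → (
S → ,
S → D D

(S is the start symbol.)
A grammar is LR(0) if no state in the canonical LR(0) collection has:
  - both a shift item (dot before a terminal) and a complete item (shift-reduce conflict), or
  - two or more complete items (reduce-reduce conflict; the accept item [S' → S .] counts as a complete item here).

Augment with S' → S and build the canonical LR(0) collection (I0 = CLOSURE({[S' → . S]}), then GOTO on every symbol after a dot until no new states appear). It has 9 states:
  I0: { [D → . (], [S → . ,], [S → . D D], [S → . n S /], [S' → . S] }  — shift
  I1: { [D → ( .] }  — reduce
  I2: { [S → , .] }  — reduce
  I3: { [D → . (], [S → D . D] }  — shift
  I4: { [S' → S .] }  — accept
  I5: { [D → . (], [S → . ,], [S → . D D], [S → . n S /], [S → n . S /] }  — shift
  I6: { [S → n S . /] }  — shift
  I7: { [S → n S / .] }  — reduce
  I8: { [S → D D .] }  — reduce

Every state is either a pure shift/goto state or contains exactly one complete item and nothing to shift — no conflicts. The grammar is LR(0).

Answer: Yes, the grammar is LR(0)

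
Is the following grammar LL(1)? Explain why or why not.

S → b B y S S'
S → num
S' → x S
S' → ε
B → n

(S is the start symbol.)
No. Predict set conflict for S': { 'x' }

Relevant sets:
  FOLLOW(S') = { $, 'x' }

For S:
  PREDICT(S → b B y S S') = { 'b' }
  PREDICT(S → num) = { 'num' }
For S':
  PREDICT(S' → x S) = { 'x' }
  PREDICT(S' → ε) = { $, 'x' }
B has a single production, so nothing to check there.

Conflict found: Predict set conflict for S': { 'x' }
The grammar is NOT LL(1).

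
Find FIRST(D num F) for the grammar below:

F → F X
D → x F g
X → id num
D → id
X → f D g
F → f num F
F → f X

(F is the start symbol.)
{ 'id', 'x' }

FIRST sets of the non-terminals involved (from the grammar, by fixed-point iteration):
  FIRST(D) = { 'id', 'x' }

To compute FIRST(D num F), process the symbols left to right:
Symbol D is a non-terminal. Add FIRST(D) \ {ε} = { 'id', 'x' }
D is not nullable (ε ∉ FIRST(D)), so stop here.
FIRST(D num F) = { 'id', 'x' }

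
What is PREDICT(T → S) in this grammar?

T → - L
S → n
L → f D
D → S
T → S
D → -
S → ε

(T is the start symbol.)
{ $, 'n' }

PREDICT(T → S) = (FIRST(RHS) \ {ε}) ∪ (FOLLOW(T) if ε ∈ FIRST(RHS), i.e. RHS ⇒* ε)
FIRST(S) = { 'n', ε }
FIRST(S) = { 'n', ε }
ε ∈ FIRST(S) (the right-hand side is nullable), so add FOLLOW(T) = { $ }
PREDICT(T → S) = { $, 'n' }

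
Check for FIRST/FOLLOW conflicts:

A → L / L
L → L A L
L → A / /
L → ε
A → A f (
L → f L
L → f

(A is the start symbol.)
Yes. L → L A L with FOLLOW(L) on { '/', 'f' }; L → A '/' '/' with FOLLOW(L) on { '/', 'f' }; L → f L with FOLLOW(L) on { 'f' }; L → f with FOLLOW(L) on { 'f' }

A FIRST/FOLLOW conflict occurs when a non-terminal N has a nullable alternative N → β (β ⇒* ε) and another alternative N → α with FIRST(α) ∩ FOLLOW(N) ≠ ∅: on such a lookahead the parser cannot decide between expanding α and letting N vanish via β.

Nullable non-terminals: L.
FIRST sets used below: FIRST(L) = { '/', 'f', ε }, FIRST(A) = { '/', 'f' }

L: nullable alternative(s) L → ε; FOLLOW(L) = { $, '/', 'f' }
  L → L A L: FIRST \ {ε} = { '/', 'f' } — overlaps FOLLOW(L) on { '/', 'f' }: CONFLICT
  L → A / /: FIRST \ {ε} = { '/', 'f' } — overlaps FOLLOW(L) on { '/', 'f' }: CONFLICT
  L → ε: FIRST \ {ε} = { } — this is the only nullable alternative, skip
  L → f L: FIRST \ {ε} = { 'f' } — overlaps FOLLOW(L) on { 'f' }: CONFLICT
  L → f: FIRST \ {ε} = { 'f' } — overlaps FOLLOW(L) on { 'f' }: CONFLICT

A has no nullable alternative, so no FIRST/FOLLOW check is needed there.

So the grammar has 4 FIRST/FOLLOW conflicts (marked CONFLICT above).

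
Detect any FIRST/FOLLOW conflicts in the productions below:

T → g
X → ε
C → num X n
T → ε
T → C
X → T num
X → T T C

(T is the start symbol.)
A FIRST/FOLLOW conflict occurs when a non-terminal N has a nullable alternative N → β (β ⇒* ε) and another alternative N → α with FIRST(α) ∩ FOLLOW(N) ≠ ∅: on such a lookahead the parser cannot decide between expanding α and letting N vanish via β.

Nullable non-terminals: T, X.
FIRST sets used below: FIRST(C) = { 'num' }, FIRST(T) = { 'g', 'num', ε }

T: nullable alternative(s) T → ε; FOLLOW(T) = { $, 'g', 'num' }
  T → g: FIRST \ {ε} = { 'g' } — overlaps FOLLOW(T) on { 'g' }: CONFLICT
  T → ε: FIRST \ {ε} = { } — this is the only nullable alternative, skip
  T → C: FIRST \ {ε} = { 'num' } — overlaps FOLLOW(T) on { 'num' }: CONFLICT

X: nullable alternative(s) X → ε; FOLLOW(X) = { 'n' }
  X → ε: FIRST \ {ε} = { } — this is the only nullable alternative, skip
  X → T num: FIRST \ {ε} = { 'g', 'num' } — disjoint from FOLLOW(X)
  X → T T C: FIRST \ {ε} = { 'g', 'num' } — disjoint from FOLLOW(X)

C has no nullable alternative, so no FIRST/FOLLOW check is needed there.

So the grammar has 2 FIRST/FOLLOW conflicts (marked CONFLICT above).

Answer: Yes. T → g with FOLLOW(T) on { 'g' }; T → C with FOLLOW(T) on { 'num' }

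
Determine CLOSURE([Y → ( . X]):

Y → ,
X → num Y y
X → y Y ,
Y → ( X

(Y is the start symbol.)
{ [X → . num Y y], [X → . y Y ,], [Y → ( . X] }

To compute CLOSURE, for each item [A → α.Bβ] where B is a non-terminal, add [B → .γ] for all productions B → γ; repeat for the newly added items until nothing changes.

Start with: [Y → ( . X]
  [Y → ( . X] has the dot before X: add [X → . num Y y], [X → . y Y ,]
No further items can be added.

CLOSURE = { [X → . num Y y], [X → . y Y ,], [Y → ( . X] }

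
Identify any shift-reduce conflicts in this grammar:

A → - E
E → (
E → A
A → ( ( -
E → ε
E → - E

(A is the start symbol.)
A shift-reduce conflict occurs when an LR(0) state has both:
  - a complete (reduce) item [A → α .] (dot at the end), and
  - a shift item [B → β . c γ] (dot before a terminal).

Augment with A' → A and build the canonical LR(0) collection (I0 = CLOSURE({[A' → . A]}), then GOTO on every symbol after a dot until no new states appear). It has 11 states:
  I0: { [A → . ( ( -], [A → . - E], [A' → . A] }  — shift
  I1: { [A → ( . ( -] }  — shift
  I2: { [A → - . E], [A → . ( ( -], [A → . - E], [E → . (], [E → . - E], [E → . A], [E → .] }  — shift, reduce
  I3: { [A' → A .] }  — accept
  I4: { [A → ( . ( -], [E → ( .] }  — shift, reduce
  I5: { [A → - . E], [A → . ( ( -], [A → . - E], [E → - . E], [E → . (], [E → . - E], [E → . A], [E → .] }  — shift, reduce
  I6: { [E → A .] }  — reduce
  I7: { [A → - E .] }  — reduce
  I8: { [A → - E .], [E → - E .] }  — 2 reduces
  I9: { [A → ( ( . -] }  — shift
  I10: { [A → ( ( - .] }  — reduce

I2 contains reduce item [E → .] and shift items [A → . ( ( -], [A → . - E], [E → . (], [E → . - E] — shift-reduce conflict.
I4 contains reduce item [E → ( .] and shift item [A → ( . ( -] — shift-reduce conflict.
I5 contains reduce item [E → .] and shift items [A → . ( ( -], [A → . - E], [E → . (], [E → . - E] — shift-reduce conflict.

Answer: Yes — I2: [E → .] vs [A → . ( ( -]; I4: [E → ( .] vs [A → ( . ( -]; I5: [E → .] vs [A → . ( ( -]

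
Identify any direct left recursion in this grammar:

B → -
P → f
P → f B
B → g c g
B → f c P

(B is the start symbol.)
B → -: starts with '-'
P → f: starts with f
P → f B: starts with f
B → g c g: starts with g
B → f c P: starts with f

No direct left recursion found.

Answer: No direct left recursion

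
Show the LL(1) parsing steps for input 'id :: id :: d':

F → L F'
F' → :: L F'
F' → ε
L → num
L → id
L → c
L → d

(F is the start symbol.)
LL(1) parsing maintains a stack (initially the start symbol over $) and the input. At each step: if the stack top is a terminal, match it against the current input token; if it is a non-terminal N, replace it with the RHS of M[N, lookahead] (the unique production whose predict set contains the lookahead).

Stack is shown with the top on the left.

Stack      Input            Action
----------------------------------
F $        id :: id :: d $  output F → L F'
L F' $     id :: id :: d $  output L → id
id F' $    id :: id :: d $  match 'id'
F' $       :: id :: d $     output F' → :: L F'
:: L F' $  :: id :: d $     match '::'
L F' $     id :: d $        output L → id
id F' $    id :: d $        match 'id'
F' $       :: d $           output F' → :: L F'
:: L F' $  :: d $           match '::'
L F' $     d $              output L → d
d F' $     d $              match 'd'
F' $       $                output F' → ε
$          $                accept

The string is accepted.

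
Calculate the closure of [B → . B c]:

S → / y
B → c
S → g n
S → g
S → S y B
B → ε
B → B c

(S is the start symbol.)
Start with: [B → . B c]
  [B → . B c] has the dot before B: add [B → . c], [B → .]
No further items can be added.

CLOSURE = { [B → . B c], [B → . c], [B → .] }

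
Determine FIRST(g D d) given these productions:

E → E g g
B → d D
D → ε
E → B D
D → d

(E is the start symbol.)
To compute FIRST(g D d), process the symbols left to right:
Symbol g is a terminal. Add 'g' and stop.
FIRST(g D d) = { 'g' }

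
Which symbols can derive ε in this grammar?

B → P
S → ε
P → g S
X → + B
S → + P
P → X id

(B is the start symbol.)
A non-terminal is nullable if it can derive ε (the empty string): either it has an ε-production, or it has a production whose right-hand side consists entirely of nullable non-terminals.

ε-productions: S → ε
So S is immediately nullable.
No further non-terminal can be added: every production for the remaining non-terminals contains a terminal or a non-nullable non-terminal.
Nullable = { 'S' }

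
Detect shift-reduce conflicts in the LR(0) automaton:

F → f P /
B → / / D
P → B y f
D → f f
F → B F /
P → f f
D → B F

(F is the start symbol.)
A shift-reduce conflict occurs when an LR(0) state has both:
  - a complete (reduce) item [A → α .] (dot at the end), and
  - a shift item [B → β . c γ] (dot before a terminal).

Augment with F' → F and build the canonical LR(0) collection (I0 = CLOSURE({[F' → . F]}), then GOTO on every symbol after a dot until no new states appear). It has 20 states:
  I0: { [B → . / / D], [F → . B F /], [F → . f P /], [F' → . F] }  — shift
  I1: { [B → / . / D] }  — shift
  I2: { [B → . / / D], [F → . B F /], [F → . f P /], [F → B . F /] }  — shift
  I3: { [F' → F .] }  — accept
  I4: { [B → . / / D], [F → f . P /], [P → . B y f], [P → . f f] }  — shift
  I5: { [P → B . y f] }  — shift
  I6: { [F → f P . /] }  — shift
  I7: { [P → f . f] }  — shift
  I8: { [P → f f .] }  — reduce
  I9: { [F → f P / .] }  — reduce
  I10: { [P → B y . f] }  — shift
  I11: { [P → B y f .] }  — reduce
  I12: { [F → B F . /] }  — shift
  I13: { [F → B F / .] }  — reduce
  I14: { [B → . / / D], [B → / / . D], [D → . B F], [D → . f f] }  — shift
  I15: { [B → . / / D], [D → B . F], [F → . B F /], [F → . f P /] }  — shift
  I16: { [B → / / D .] }  — reduce
  I17: { [D → f . f] }  — shift
  I18: { [D → f f .] }  — reduce
  I19: { [D → B F .] }  — reduce

No state contains both a complete item and a shift item.

Answer: No shift-reduce conflicts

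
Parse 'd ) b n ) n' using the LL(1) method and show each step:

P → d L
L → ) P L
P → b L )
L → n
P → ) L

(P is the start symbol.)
Stack is shown with the top on the left.

Stack      Input          Action
--------------------------------
P $        d ) b n ) n $  output P → d L
d L $      d ) b n ) n $  match 'd'
L $        ) b n ) n $    output L → ) P L
) P L $    ) b n ) n $    match ')'
P L $      b n ) n $      output P → b L )
b L ) L $  b n ) n $      match 'b'
L ) L $    n ) n $        output L → n
n ) L $    n ) n $        match 'n'
) L $      ) n $          match ')'
L $        n $            output L → n
n $        n $            match 'n'
$          $              accept

The string is accepted.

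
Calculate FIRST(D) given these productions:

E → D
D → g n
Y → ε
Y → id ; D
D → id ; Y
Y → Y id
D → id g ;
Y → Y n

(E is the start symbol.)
From D → g n:
  - g is a terminal: add 'g' and stop
From D → id ; Y:
  - id is a terminal: add 'id' and stop
From D → id g ;:
  - id is a terminal: add 'id' and stop

Collecting: FIRST(D) = { 'g', 'id' }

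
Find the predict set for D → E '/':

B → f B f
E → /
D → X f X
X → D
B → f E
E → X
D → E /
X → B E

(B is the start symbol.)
PREDICT(D → E '/') = (FIRST(RHS) \ {ε}) ∪ (FOLLOW(D) if ε ∈ FIRST(RHS), i.e. RHS ⇒* ε)
FIRST(E) = { '/', 'f' }
FIRST(E '/') = { '/', 'f' }
ε ∉ FIRST(E '/'), so FOLLOW(D) is not added.
PREDICT(D → E '/') = { '/', 'f' }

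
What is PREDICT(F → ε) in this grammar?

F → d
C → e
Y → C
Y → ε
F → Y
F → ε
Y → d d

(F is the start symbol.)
PREDICT(F → ε) = (FIRST(RHS) \ {ε}) ∪ (FOLLOW(F) if ε ∈ FIRST(RHS), i.e. RHS ⇒* ε)
The right-hand side is ε (FIRST(ε) = { ε }), so the predict set is FOLLOW(F) = { $ }
PREDICT(F → ε) = { $ }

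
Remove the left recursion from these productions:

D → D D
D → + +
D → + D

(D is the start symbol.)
D → + + D'
D → + D D'
D' → D D'
D' → ε

D is directly left-recursive. The standard transformation for
  A → A α₁ | ... | A α_m | β₁ | ... | β_n
is
  A  → β₁ A' | ... | β_n A'
  A' → α₁ A' | ... | α_m A' | ε

D → + + becomes D → + + D'
D → + D becomes D → + D D'
D → D D becomes D' → D D'
Add D' → ε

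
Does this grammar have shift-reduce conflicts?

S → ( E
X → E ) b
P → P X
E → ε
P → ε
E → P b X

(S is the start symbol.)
Yes — I4: [E → .] vs [E → P . b X]

A shift-reduce conflict occurs when an LR(0) state has both:
  - a complete (reduce) item [A → α .] (dot at the end), and
  - a shift item [B → β . c γ] (dot before a terminal).

Augment with S' → S and build the canonical LR(0) collection (I0 = CLOSURE({[S' → . S]}), then GOTO on every symbol after a dot until no new states appear). It has 11 states:
  I0: { [S → . ( E], [S' → . S] }  — shift
  I1: { [E → . P b X], [E → .], [P → . P X], [P → .], [S → ( . E] }  — 2 reduces
  I2: { [S' → S .] }  — accept
  I3: { [S → ( E .] }  — reduce
  I4: { [E → . P b X], [E → .], [E → P . b X], [P → . P X], [P → .], [P → P . X], [X → . E ) b] }  — shift, 2 reduces
  I5: { [X → E . ) b] }  — shift
  I6: { [P → P X .] }  — reduce
  I7: { [E → . P b X], [E → .], [E → P b . X], [P → . P X], [P → .], [X → . E ) b] }  — 2 reduces
  I8: { [E → P b X .] }  — reduce
  I9: { [X → E ) . b] }  — shift
  I10: { [X → E ) b .] }  — reduce

I4 contains reduce items [E → .], [P → .] and shift item [E → P . b X] — shift-reduce conflict.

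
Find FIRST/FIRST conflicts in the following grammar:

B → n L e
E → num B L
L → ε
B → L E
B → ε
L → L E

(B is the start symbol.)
No FIRST/FIRST conflicts.

FIRST sets of the non-terminals at (or reachable through a nullable prefix from) the front of some alternative:
  FIRST(L) = { 'num', ε }
  FIRST(E) = { 'num' }

Productions for B:
  B → n L e: FIRST = { 'n' }
  B → L E: FIRST = { 'num' }
  B → ε: FIRST = { ε }
Productions for L:
  L → ε: FIRST = { ε }
  L → L E: FIRST = { 'num' }
E has only one production, so no FIRST/FIRST conflict is possible there.

All alternatives of each non-terminal have pairwise disjoint FIRST sets.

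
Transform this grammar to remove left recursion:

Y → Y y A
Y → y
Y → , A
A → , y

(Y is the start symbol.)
Y → y Y'
Y → , A Y'
Y' → y A Y'
Y' → ε
A → , y

Y is directly left-recursive. The standard transformation for
  A → A α₁ | ... | A α_m | β₁ | ... | β_n
is
  A  → β₁ A' | ... | β_n A'
  A' → α₁ A' | ... | α_m A' | ε

Y → y becomes Y → y Y'
Y → , A becomes Y → , A Y'
Y → Y y A becomes Y' → y A Y'
Add Y' → ε

Productions for other non-terminals are unchanged:
  A → , y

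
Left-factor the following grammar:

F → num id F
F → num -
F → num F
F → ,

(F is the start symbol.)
F → num F'
F' → id F
F' → -
F' → F
F → ,

Left-factoring transforms A → αβ₁ | αβ₂ into A → αA' and A' → β₁ | β₂
(α is the longest common prefix among the alternatives). Repeat until
no nonterminal has two alternatives with a common prefix.

Round 1: F has alternatives sharing prefix 'num'. Introduce F': F → num F'
  Add: F' → id F
  Add: F' → -
  Add: F' → F

No remaining common prefixes — done.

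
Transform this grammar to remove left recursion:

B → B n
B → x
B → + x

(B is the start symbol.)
B is directly left-recursive. The standard transformation for
  A → A α₁ | ... | A α_m | β₁ | ... | β_n
is
  A  → β₁ A' | ... | β_n A'
  A' → α₁ A' | ... | α_m A' | ε

B → x becomes B → x B'
B → + x becomes B → + x B'
B → B n becomes B' → n B'
Add B' → ε

Resulting grammar:
B → x B'
B → + x B'
B' → n B'
B' → ε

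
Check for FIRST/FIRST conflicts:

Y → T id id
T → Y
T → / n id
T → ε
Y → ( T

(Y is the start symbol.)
Yes. Y → T id id / Y → '(' T on { '(' }; T → Y / T → '/' n id on { '/' }

FIRST sets of the non-terminals at (or reachable through a nullable prefix from) the front of some alternative:
  FIRST(T) = { '(', '/', 'id', ε }
  FIRST(Y) = { '(', '/', 'id' }

Productions for Y:
  Y → T id id: FIRST = { '(', '/', 'id' }
  Y → ( T: FIRST = { '(' }
Productions for T:
  T → Y: FIRST = { '(', '/', 'id' }
  T → / n id: FIRST = { '/' }
  T → ε: FIRST = { ε }

Conflict for Y: Y → T id id and Y → ( T
  Overlap: { '(' }
Conflict for T: T → Y and T → / n id
  Overlap: { '/' }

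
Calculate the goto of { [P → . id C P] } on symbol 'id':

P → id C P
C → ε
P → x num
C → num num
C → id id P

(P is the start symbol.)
GOTO(I, 'id') = CLOSURE({ [A → αX.β] : [A → α.Xβ] ∈ I, X = 'id' })

Items with dot before 'id', with the dot advanced:
  [P → . id C P] → [P → id . C P]
Closure of the advanced items:
  [P → id . C P] has the dot before C: add [C → .], [C → . num num], [C → . id id P]

GOTO = { [C → . id id P], [C → . num num], [C → .], [P → id . C P] }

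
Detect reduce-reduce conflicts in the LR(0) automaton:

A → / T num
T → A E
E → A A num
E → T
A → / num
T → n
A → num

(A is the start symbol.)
Yes — I7: [A → / num .] vs [A → num .]; I13: [A → num .] vs [E → A A num .]

A reduce-reduce conflict occurs when an LR(0) state has two complete items [A → α .] and [B → β .] — both call for a reduction, and with no lookahead the parser cannot choose between them.

Augment with A' → A and build the canonical LR(0) collection (I0 = CLOSURE({[A' → . A]}), then GOTO on every symbol after a dot until no new states appear). It has 14 states:
  I0: { [A → . / T num], [A → . / num], [A → . num], [A' → . A] }  — shift
  I1: { [A → . / T num], [A → . / num], [A → . num], [A → / . T num], [A → / . num], [T → . A E], [T → . n] }  — shift
  I2: { [A' → A .] }  — accept
  I3: { [A → num .] }  — reduce
  I4: { [A → . / T num], [A → . / num], [A → . num], [E → . A A num], [E → . T], [T → . A E], [T → . n], [T → A . E] }  — shift
  I5: { [A → / T . num] }  — shift
  I6: { [T → n .] }  — reduce
  I7: { [A → / num .], [A → num .] }  — 2 reduces
  I8: { [A → / T num .] }  — reduce
  I9: { [A → . / T num], [A → . / num], [A → . num], [E → . A A num], [E → . T], [E → A . A num], [T → . A E], [T → . n], [T → A . E] }  — shift
  I10: { [T → A E .] }  — reduce
  I11: { [E → T .] }  — reduce
  I12: { [A → . / T num], [A → . / num], [A → . num], [E → . A A num], [E → . T], [E → A . A num], [E → A A . num], [T → . A E], [T → . n], [T → A . E] }  — shift
  I13: { [A → num .], [E → A A num .] }  — 2 reduces

I7 contains complete items [A → / num .], [A → num .] — reduce-reduce conflict.
I13 contains complete items [A → num .], [E → A A num .] — reduce-reduce conflict.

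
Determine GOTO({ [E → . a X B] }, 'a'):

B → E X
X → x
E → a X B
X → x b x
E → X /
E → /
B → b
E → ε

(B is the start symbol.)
GOTO(I, 'a') = CLOSURE({ [A → αX.β] : [A → α.Xβ] ∈ I, X = 'a' })

Items with dot before 'a', with the dot advanced:
  [E → . a X B] → [E → a . X B]
Closure of the advanced items:
  [E → a . X B] has the dot before X: add [X → . x], [X → . x b x]

GOTO = { [E → a . X B], [X → . x b x], [X → . x] }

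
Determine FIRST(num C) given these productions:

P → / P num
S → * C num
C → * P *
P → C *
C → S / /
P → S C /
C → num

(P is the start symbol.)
To compute FIRST(num C), process the symbols left to right:
Symbol num is a terminal. Add 'num' and stop.
FIRST(num C) = { 'num' }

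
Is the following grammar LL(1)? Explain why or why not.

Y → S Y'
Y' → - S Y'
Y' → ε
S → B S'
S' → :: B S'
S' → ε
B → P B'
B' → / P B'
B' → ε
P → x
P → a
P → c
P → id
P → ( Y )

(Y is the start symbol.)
A grammar is LL(1) if for each non-terminal N with multiple productions, the predict sets of those productions are pairwise disjoint, where PREDICT(N → α) = (FIRST(α) \ {ε}) ∪ (FOLLOW(N) if α ⇒* ε).

Relevant sets:
  FOLLOW(Y') = { $, ')' }
  FOLLOW(S') = { $, ')', '-' }
  FOLLOW(B') = { $, ')', '-', '::' }

For Y':
  PREDICT(Y' → '-' S Y') = { '-' }
  PREDICT(Y' → ε) = { $, ')' }
For S':
  PREDICT(S' → :: B S') = { '::' }
  PREDICT(S' → ε) = { $, ')', '-' }
For B':
  PREDICT(B' → '/' P B') = { '/' }
  PREDICT(B' → ε) = { $, ')', '-', '::' }
For P:
  PREDICT(P → x) = { 'x' }
  PREDICT(P → a) = { 'a' }
  PREDICT(P → c) = { 'c' }
  PREDICT(P → id) = { 'id' }
  PREDICT(P → '(' Y ')') = { '(' }
Y, S, B have a single production, so nothing to check there.

All predict sets are disjoint. The grammar IS LL(1).

Answer: Yes, the grammar is LL(1).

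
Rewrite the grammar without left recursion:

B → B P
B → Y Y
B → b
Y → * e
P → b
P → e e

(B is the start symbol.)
B → Y Y B'
B → b B'
B' → P B'
B' → ε
Y → * e
P → b
P → e e

B is directly left-recursive. The standard transformation for
  A → A α₁ | ... | A α_m | β₁ | ... | β_n
is
  A  → β₁ A' | ... | β_n A'
  A' → α₁ A' | ... | α_m A' | ε

B → Y Y becomes B → Y Y B'
B → b becomes B → b B'
B → B P becomes B' → P B'
Add B' → ε

Productions for other non-terminals are unchanged:
  Y → * e
  P → b
  P → e e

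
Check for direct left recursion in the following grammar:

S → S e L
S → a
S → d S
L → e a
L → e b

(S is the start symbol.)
Yes, S is left-recursive

S → S e L: LEFT RECURSIVE (starts with S)
S → a: starts with a
S → d S: starts with d
L → e a: starts with e
L → e b: starts with e

The grammar has direct left recursion on: S.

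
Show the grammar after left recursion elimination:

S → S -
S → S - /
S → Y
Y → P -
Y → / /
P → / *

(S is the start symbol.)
S is directly left-recursive. The standard transformation for
  A → A α₁ | ... | A α_m | β₁ | ... | β_n
is
  A  → β₁ A' | ... | β_n A'
  A' → α₁ A' | ... | α_m A' | ε

S → Y becomes S → Y S'
S → S - becomes S' → - S'
S → S - / becomes S' → - / S'
Add S' → ε

Productions for other non-terminals are unchanged:
  Y → P -
  Y → / /
  P → / *

Resulting grammar:
S → Y S'
S' → - S'
S' → - / S'
S' → ε
Y → P -
Y → / /
P → / *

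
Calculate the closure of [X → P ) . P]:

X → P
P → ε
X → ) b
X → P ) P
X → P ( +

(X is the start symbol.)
Start with: [X → P ) . P]
  [X → P ) . P] has the dot before P: add [P → .]
No further items can be added.

CLOSURE = { [P → .], [X → P ) . P] }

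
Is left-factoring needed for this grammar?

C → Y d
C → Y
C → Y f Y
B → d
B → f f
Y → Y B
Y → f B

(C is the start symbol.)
Yes, C has productions with common prefix 'Y'

Left-factoring is needed when two productions for the same non-terminal
share a common prefix on the right-hand side.

Productions for C:
  C → Y d
  C → Y
  C → Y f Y
Productions for B:
  B → d
  B → f f
Productions for Y:
  Y → Y B
  Y → f B

Found common prefix 'Y' in productions for C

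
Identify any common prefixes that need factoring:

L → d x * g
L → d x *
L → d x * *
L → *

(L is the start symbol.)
Yes, L has productions with common prefix 'd x *'

Left-factoring is needed when two productions for the same non-terminal
share a common prefix on the right-hand side.

Productions for L:
  L → d x * g
  L → d x *
  L → d x * *
  L → *

Found common prefix 'd x *' in productions for L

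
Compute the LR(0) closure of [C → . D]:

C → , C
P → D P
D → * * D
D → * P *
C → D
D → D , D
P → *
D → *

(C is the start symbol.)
Start with: [C → . D]
  [C → . D] has the dot before D: add [D → . * * D], [D → . * P *], [D → . D , D], [D → . *]
No further items can be added.

CLOSURE = { [C → . D], [D → . * * D], [D → . * P *], [D → . *], [D → . D , D] }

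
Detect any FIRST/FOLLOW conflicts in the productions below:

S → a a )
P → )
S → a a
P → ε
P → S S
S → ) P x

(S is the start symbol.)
No FIRST/FOLLOW conflicts.

Nullable non-terminals: P.
FIRST sets used below: FIRST(S) = { ')', 'a' }

P: nullable alternative(s) P → ε; FOLLOW(P) = { 'x' }
  P → ): FIRST \ {ε} = { ')' } — disjoint from FOLLOW(P)
  P → ε: FIRST \ {ε} = { } — this is the only nullable alternative, skip
  P → S S: FIRST \ {ε} = { ')', 'a' } — disjoint from FOLLOW(P)

S has no nullable alternative, so no FIRST/FOLLOW check is needed there.

No FIRST/FOLLOW conflicts found.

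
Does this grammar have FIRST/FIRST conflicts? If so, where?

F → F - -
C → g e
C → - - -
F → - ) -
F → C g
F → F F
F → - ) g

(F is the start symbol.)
Yes. F → F '-' '-' / F → '-' ')' '-' on { '-' }; F → F '-' '-' / F → C g on { '-', 'g' }; F → F '-' '-' / F → F F on { '-', 'g' }; F → F '-' '-' / F → '-' ')' g on { '-' }; F → '-' ')' '-' / F → C g on { '-' }; F → '-' ')' '-' / F → F F on { '-' }; F → '-' ')' '-' / F → '-' ')' g on { '-' }; F → C g / F → F F on { '-', 'g' }; F → C g / F → '-' ')' g on { '-' }; F → F F / F → '-' ')' g on { '-' }

FIRST sets of the non-terminals at (or reachable through a nullable prefix from) the front of some alternative:
  FIRST(F) = { '-', 'g' }
  FIRST(C) = { '-', 'g' }

Productions for F:
  F → F - -: FIRST = { '-', 'g' }
  F → - ) -: FIRST = { '-' }
  F → C g: FIRST = { '-', 'g' }
  F → F F: FIRST = { '-', 'g' }
  F → - ) g: FIRST = { '-' }
Productions for C:
  C → g e: FIRST = { 'g' }
  C → - - -: FIRST = { '-' }

Conflict for F: F → F - - and F → - ) -
  Overlap: { '-' }
Conflict for F: F → F - - and F → C g
  Overlap: { '-', 'g' }
Conflict for F: F → F - - and F → F F
  Overlap: { '-', 'g' }
Conflict for F: F → F - - and F → - ) g
  Overlap: { '-' }
Conflict for F: F → - ) - and F → C g
  Overlap: { '-' }
Conflict for F: F → - ) - and F → F F
  Overlap: { '-' }
Conflict for F: F → - ) - and F → - ) g
  Overlap: { '-' }
Conflict for F: F → C g and F → F F
  Overlap: { '-', 'g' }
Conflict for F: F → C g and F → - ) g
  Overlap: { '-' }
Conflict for F: F → F F and F → - ) g
  Overlap: { '-' }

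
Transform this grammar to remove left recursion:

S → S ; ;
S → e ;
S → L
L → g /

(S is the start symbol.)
S is directly left-recursive. The standard transformation for
  A → A α₁ | ... | A α_m | β₁ | ... | β_n
is
  A  → β₁ A' | ... | β_n A'
  A' → α₁ A' | ... | α_m A' | ε

S → e ; becomes S → e ; S'
S → L becomes S → L S'
S → S ; ; becomes S' → ; ; S'
Add S' → ε

Productions for other non-terminals are unchanged:
  L → g /

Resulting grammar:
S → e ; S'
S → L S'
S' → ; ; S'
S' → ε
L → g /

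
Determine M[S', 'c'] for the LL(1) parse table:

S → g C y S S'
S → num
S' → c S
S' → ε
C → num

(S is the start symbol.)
To find M[S', 'c'], we find productions for S' where 'c' is in the predict set (PREDICT(N → α) = (FIRST(α) \ {ε}) ∪ (FOLLOW(N) if α ⇒* ε)).

Relevant sets:
  FOLLOW(S') = { $, 'c' }

S' → c S: PREDICT = { 'c' }
  'c' is in predict set, so this production goes in M[S', 'c']
S' → ε: PREDICT = { $, 'c' }
  'c' is in predict set, so this production goes in M[S', 'c']

M[S', 'c'] = S' → c S, S' → ε  (a multiply-defined cell — the grammar is not LL(1))

Answer: S' → c S, S' → ε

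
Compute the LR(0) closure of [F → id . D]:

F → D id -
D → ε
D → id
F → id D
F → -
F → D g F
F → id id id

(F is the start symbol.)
{ [D → . id], [D → .], [F → id . D] }

Start with: [F → id . D]
  [F → id . D] has the dot before D: add [D → .], [D → . id]
No further items can be added.

CLOSURE = { [D → . id], [D → .], [F → id . D] }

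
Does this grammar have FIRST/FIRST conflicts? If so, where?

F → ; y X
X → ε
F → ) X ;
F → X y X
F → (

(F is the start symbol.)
No FIRST/FIRST conflicts.

FIRST sets of the non-terminals at (or reachable through a nullable prefix from) the front of some alternative:
  FIRST(X) = { ε }

Productions for F:
  F → ; y X: FIRST = { ';' }
  F → ) X ;: FIRST = { ')' }
  F → X y X: FIRST = { 'y' }
  F → (: FIRST = { '(' }
X has only one production, so no FIRST/FIRST conflict is possible there.

All alternatives of each non-terminal have pairwise disjoint FIRST sets.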